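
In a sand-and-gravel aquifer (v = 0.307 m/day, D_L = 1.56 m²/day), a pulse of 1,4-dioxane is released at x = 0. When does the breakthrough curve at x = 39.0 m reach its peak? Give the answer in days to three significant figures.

112 days

For the 1D instantaneous-source solution, setting ∂C/∂t = 0 at fixed x gives v²t² + 2Dt − x² = 0, so t = (√(D² + v²x²) − D)/v².
√(D² + v²x²) = √(1.56² + 0.307² × 39.0²) = 12.07; v² = 0.094249.
t = (12.07 − 1.56)/0.094249 = 112 days (vs. the pure-advection estimate x/v = 127 d).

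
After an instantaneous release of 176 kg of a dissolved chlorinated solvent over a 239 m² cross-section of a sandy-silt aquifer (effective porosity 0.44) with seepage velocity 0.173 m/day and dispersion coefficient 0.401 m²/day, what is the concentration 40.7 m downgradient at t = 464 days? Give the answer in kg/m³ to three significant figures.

For an instantaneous plane source, C(x,t) = M/(n_e·A·√(4πDt)) · exp(−(x−vt)²/(4Dt)), with n_e·A the pore (flow) area.
Plume center vt = 0.173 × 464 = 80.272 m, so the well at 40.7 m is 39.572 m upgradient of the peak.
√(4πDt) = 48.35 m, giving peak height M/(n_e·A·√(4πDt)) = 176/(0.44 × 239 × 48.35) = 0.03462 kg/m³.
(x−vt)²/(4Dt) = (-39.572)²/(4 × 0.401 × 464) = 2.104; exp(−2.104) = 0.1220.
C = 0.03462 × 0.1220 = 0.00422 kg/m³.

0.00422 kg/m³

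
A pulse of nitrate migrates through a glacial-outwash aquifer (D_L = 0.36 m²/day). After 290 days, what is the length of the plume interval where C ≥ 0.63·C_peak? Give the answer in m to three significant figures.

The plume is Gaussian with σ = √(2Dt) = √(2 × 0.36 × 290) = 14.45 m.
C/C_peak = exp(−Δx²/(2σ²)) = 0.63 ⇒ Δx = σ·√(−2 ln 0.63) = 14.45 × 0.9613 = 13.89 m.
Width = 2Δx = 27.8 m.

27.8 m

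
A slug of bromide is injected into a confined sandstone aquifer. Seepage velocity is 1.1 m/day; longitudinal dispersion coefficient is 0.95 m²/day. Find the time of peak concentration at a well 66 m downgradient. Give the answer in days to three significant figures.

59.2 days

For the 1D instantaneous-source solution, setting ∂C/∂t = 0 at fixed x gives v²t² + 2Dt − x² = 0, so t = (√(D² + v²x²) − D)/v².
√(D² + v²x²) = √(0.95² + 1.1² × 66²) = 72.61; v² = 1.21.
t = (72.61 − 0.95)/1.21 = 59.2 days (vs. the pure-advection estimate x/v = 60.0 d).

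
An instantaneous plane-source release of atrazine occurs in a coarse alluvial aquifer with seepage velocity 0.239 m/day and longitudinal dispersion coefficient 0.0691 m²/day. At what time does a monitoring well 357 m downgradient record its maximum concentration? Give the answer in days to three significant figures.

1490 days

For the 1D instantaneous-source solution, setting ∂C/∂t = 0 at fixed x gives v²t² + 2Dt − x² = 0, so t = (√(D² + v²x²) − D)/v².
√(D² + v²x²) = √(0.0691² + 0.239² × 357²) = 85.32; v² = 0.057121.
t = (85.32 − 0.0691)/0.057121 = 1490 days (vs. the pure-advection estimate x/v = 1490 d).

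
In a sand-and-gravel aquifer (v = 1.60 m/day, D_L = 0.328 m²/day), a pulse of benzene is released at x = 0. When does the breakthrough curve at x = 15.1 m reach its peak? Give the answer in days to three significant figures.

9.31 days

For the 1D instantaneous-source solution, setting ∂C/∂t = 0 at fixed x gives v²t² + 2Dt − x² = 0, so t = (√(D² + v²x²) − D)/v².
√(D² + v²x²) = √(0.328² + 1.60² × 15.1²) = 24.16; v² = 2.56.
t = (24.16 − 0.328)/2.56 = 9.31 days (vs. the pure-advection estimate x/v = 9.44 d).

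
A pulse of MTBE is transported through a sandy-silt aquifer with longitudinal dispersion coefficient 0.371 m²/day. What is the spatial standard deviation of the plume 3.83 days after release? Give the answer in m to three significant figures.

1.69 m

Dispersive spreading gives a Gaussian with σ² = 2Dt; advection only shifts the center.
σ = √(2 × 0.371 × 3.83) = 1.69 m.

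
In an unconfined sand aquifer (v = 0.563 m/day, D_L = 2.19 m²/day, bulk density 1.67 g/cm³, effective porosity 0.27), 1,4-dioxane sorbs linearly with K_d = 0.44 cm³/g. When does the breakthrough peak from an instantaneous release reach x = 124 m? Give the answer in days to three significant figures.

794 days

Retardation factor R = 1 + ρ_b·K_d/n = 1 + 1.67 × 0.44/0.27 = 3.721.
Sorption retards both mechanisms: v_R = v/R = 0.1513 m/day, D_R = D/R = 0.5886 m²/day.
Peak time from v_R²t² + 2D_R t − x² = 0: t = (√(D_R² + v_R²x²) − D_R)/v_R².
√(D_R² + v_R²x²) = √(0.5886² + 0.1513² × 124²) = 18.77; v_R² = 0.02289.
t = (18.77 − 0.5886)/0.02289 = 794 days.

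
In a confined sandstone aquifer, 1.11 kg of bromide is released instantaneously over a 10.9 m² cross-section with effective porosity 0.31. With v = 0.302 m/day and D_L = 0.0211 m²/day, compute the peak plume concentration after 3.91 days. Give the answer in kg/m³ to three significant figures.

The peak of an instantaneous 1D plume sits at x = vt; there the Gaussian factor is 1 and C_max = M/(n_e·A·√(4πDt)), where n_e·A is the pore area the mass is dissolved in.
√(4πDt) = √(4π × 0.0211 × 3.91) = 1.018 m, so C_max = 1.11/(0.31 × 10.9 × 1.018) = 0.323 kg/m³.

0.323 kg/m³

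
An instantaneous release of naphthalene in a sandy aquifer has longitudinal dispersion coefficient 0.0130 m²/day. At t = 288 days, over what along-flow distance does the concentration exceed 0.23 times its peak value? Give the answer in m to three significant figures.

9.38 m

The plume is Gaussian with σ = √(2Dt) = √(2 × 0.0130 × 288) = 2.736 m.
C/C_peak = exp(−Δx²/(2σ²)) = 0.23 ⇒ Δx = σ·√(−2 ln 0.23) = 2.736 × 1.714 = 4.690 m.
Width = 2Δx = 9.38 m.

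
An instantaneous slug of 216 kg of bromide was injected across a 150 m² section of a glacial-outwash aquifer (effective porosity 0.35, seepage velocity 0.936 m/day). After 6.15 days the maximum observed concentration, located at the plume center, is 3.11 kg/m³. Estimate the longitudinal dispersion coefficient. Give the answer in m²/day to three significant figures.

At the plume center C_max = M/(n_e·A·√(4πDt)), so D = M²/(4πt·(n_e·A·C_max)²).
n_e·A·C_max = 0.35 × 150 × 3.11 = 163.3 kg/m.
D = 216²/(4π × 6.15 × 163.3²) = 0.0226 m²/day.

0.0226 m²/day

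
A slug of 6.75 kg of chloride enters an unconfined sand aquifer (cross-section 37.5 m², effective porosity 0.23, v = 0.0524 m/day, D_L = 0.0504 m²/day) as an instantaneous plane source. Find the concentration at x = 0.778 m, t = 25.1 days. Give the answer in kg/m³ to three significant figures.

0.185 kg/m³

For an instantaneous plane source, C(x,t) = M/(n_e·A·√(4πDt)) · exp(−(x−vt)²/(4Dt)), with n_e·A the pore (flow) area.
Plume center vt = 0.0524 × 25.1 = 1.31524 m, so the well at 0.778 m is 0.53724 m upgradient of the peak.
√(4πDt) = 3.987 m, giving peak height M/(n_e·A·√(4πDt)) = 6.75/(0.23 × 37.5 × 3.987) = 0.1963 kg/m³.
(x−vt)²/(4Dt) = (-0.53724)²/(4 × 0.0504 × 25.1) = 0.05704; exp(−0.05704) = 0.9446.
C = 0.1963 × 0.9446 = 0.185 kg/m³.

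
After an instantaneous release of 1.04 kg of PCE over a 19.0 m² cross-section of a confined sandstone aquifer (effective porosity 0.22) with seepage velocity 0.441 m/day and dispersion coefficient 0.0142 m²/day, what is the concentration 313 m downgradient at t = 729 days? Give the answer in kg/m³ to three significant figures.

0.00383 kg/m³

For an instantaneous plane source, C(x,t) = M/(n_e·A·√(4πDt)) · exp(−(x−vt)²/(4Dt)), with n_e·A the pore (flow) area.
Plume center vt = 0.441 × 729 = 321.489 m, so the well at 313 m is 8.489 m upgradient of the peak.
√(4πDt) = 11.41 m, giving peak height M/(n_e·A·√(4πDt)) = 1.04/(0.22 × 19.0 × 11.41) = 0.02181 kg/m³.
(x−vt)²/(4Dt) = (-8.489)²/(4 × 0.0142 × 729) = 1.740; exp(−1.740) = 0.1755.
C = 0.02181 × 0.1755 = 0.00383 kg/m³.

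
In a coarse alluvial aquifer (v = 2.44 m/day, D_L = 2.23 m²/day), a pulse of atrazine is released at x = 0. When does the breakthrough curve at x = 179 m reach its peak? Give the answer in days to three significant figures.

For the 1D instantaneous-source solution, setting ∂C/∂t = 0 at fixed x gives v²t² + 2Dt − x² = 0, so t = (√(D² + v²x²) − D)/v².
√(D² + v²x²) = √(2.23² + 2.44² × 179²) = 436.8; v² = 5.9536.
t = (436.8 − 2.23)/5.9536 = 73.0 days (vs. the pure-advection estimate x/v = 73.4 d).

73.0 days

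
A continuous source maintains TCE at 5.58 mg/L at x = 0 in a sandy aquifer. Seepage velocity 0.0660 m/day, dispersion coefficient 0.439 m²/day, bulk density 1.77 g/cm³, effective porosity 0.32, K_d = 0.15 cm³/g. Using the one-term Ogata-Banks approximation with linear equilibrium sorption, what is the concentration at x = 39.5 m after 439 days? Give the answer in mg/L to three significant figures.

0.287 mg/L

Retardation factor R = 1 + ρ_b·K_d/n = 1 + 1.77 × 0.15/0.32 = 1.830.
Sorption retards both mechanisms: v_R = v/R = 0.03607 m/day, D_R = D/R = 0.2399 m²/day.
v_R·t = 0.03607 × 439 = 15.83473 m; 2√(D_R t) = 20.52 m; argument = (39.5 − 15.83473)/20.52 = 1.153.
C = C₀ × ½·erfc(1.153) = 5.58 × 0.05149 = 0.287 mg/L.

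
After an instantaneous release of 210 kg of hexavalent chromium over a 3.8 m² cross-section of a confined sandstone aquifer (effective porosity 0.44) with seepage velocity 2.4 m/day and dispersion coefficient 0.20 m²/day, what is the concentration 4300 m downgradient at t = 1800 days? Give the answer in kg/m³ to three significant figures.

1.41 kg/m³

For an instantaneous plane source, C(x,t) = M/(n_e·A·√(4πDt)) · exp(−(x−vt)²/(4Dt)), with n_e·A the pore (flow) area.
Plume center vt = 2.4 × 1800 = 4320 m, so the well at 4300 m is 20 m upgradient of the peak.
√(4πDt) = 67.26 m, giving peak height M/(n_e·A·√(4πDt)) = 210/(0.44 × 3.8 × 67.26) = 1.867 kg/m³.
(x−vt)²/(4Dt) = (-20)²/(4 × 0.20 × 1800) = 0.2778; exp(−0.2778) = 0.7574.
C = 1.867 × 0.7574 = 1.41 kg/m³.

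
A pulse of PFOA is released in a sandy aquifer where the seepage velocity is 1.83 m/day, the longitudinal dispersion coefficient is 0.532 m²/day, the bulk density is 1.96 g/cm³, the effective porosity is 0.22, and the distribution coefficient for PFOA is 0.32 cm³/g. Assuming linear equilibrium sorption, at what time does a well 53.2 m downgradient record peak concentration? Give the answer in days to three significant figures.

Retardation factor R = 1 + ρ_b·K_d/n = 1 + 1.96 × 0.32/0.22 = 3.851.
Sorption retards both mechanisms: v_R = v/R = 0.4752 m/day, D_R = D/R = 0.1381 m²/day.
Peak time from v_R²t² + 2D_R t − x² = 0: t = (√(D_R² + v_R²x²) − D_R)/v_R².
√(D_R² + v_R²x²) = √(0.1381² + 0.4752² × 53.2²) = 25.28; v_R² = 0.2258.
t = (25.28 − 0.1381)/0.2258 = 111 days.

111 days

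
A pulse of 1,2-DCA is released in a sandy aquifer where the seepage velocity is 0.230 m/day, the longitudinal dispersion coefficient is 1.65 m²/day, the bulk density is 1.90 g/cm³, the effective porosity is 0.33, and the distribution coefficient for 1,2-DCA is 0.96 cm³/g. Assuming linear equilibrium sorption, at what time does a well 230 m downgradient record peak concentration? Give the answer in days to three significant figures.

Retardation factor R = 1 + ρ_b·K_d/n = 1 + 1.90 × 0.96/0.33 = 6.527.
Sorption retards both mechanisms: v_R = v/R = 0.03524 m/day, D_R = D/R = 0.2528 m²/day.
Peak time from v_R²t² + 2D_R t − x² = 0: t = (√(D_R² + v_R²x²) − D_R)/v_R².
√(D_R² + v_R²x²) = √(0.2528² + 0.03524² × 230²) = 8.109; v_R² = 0.001242.
t = (8.109 − 0.2528)/0.001242 = 6330 days.

6330 days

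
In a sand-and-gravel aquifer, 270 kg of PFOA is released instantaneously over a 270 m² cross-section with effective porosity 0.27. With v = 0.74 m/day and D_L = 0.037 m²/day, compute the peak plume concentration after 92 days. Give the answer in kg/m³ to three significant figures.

The peak of an instantaneous 1D plume sits at x = vt; there the Gaussian factor is 1 and C_max = M/(n_e·A·√(4πDt)), where n_e·A is the pore area the mass is dissolved in.
√(4πDt) = √(4π × 0.037 × 92) = 6.540 m, so C_max = 270/(0.27 × 270 × 6.540) = 0.566 kg/m³.

0.566 kg/m³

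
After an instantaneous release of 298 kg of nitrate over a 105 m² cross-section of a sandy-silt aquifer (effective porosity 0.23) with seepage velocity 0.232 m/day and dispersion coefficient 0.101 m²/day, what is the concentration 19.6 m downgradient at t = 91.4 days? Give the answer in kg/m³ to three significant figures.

For an instantaneous plane source, C(x,t) = M/(n_e·A·√(4πDt)) · exp(−(x−vt)²/(4Dt)), with n_e·A the pore (flow) area.
Plume center vt = 0.232 × 91.4 = 21.2048 m, so the well at 19.6 m is 1.6048 m upgradient of the peak.
√(4πDt) = 10.77 m, giving peak height M/(n_e·A·√(4πDt)) = 298/(0.23 × 105 × 10.77) = 1.146 kg/m³.
(x−vt)²/(4Dt) = (-1.6048)²/(4 × 0.101 × 91.4) = 0.06975; exp(−0.06975) = 0.9326.
C = 1.146 × 0.9326 = 1.07 kg/m³.

1.07 kg/m³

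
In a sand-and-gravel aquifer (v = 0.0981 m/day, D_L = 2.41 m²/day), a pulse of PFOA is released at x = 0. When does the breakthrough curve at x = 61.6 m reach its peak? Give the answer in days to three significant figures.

For the 1D instantaneous-source solution, setting ∂C/∂t = 0 at fixed x gives v²t² + 2Dt − x² = 0, so t = (√(D² + v²x²) − D)/v².
√(D² + v²x²) = √(2.41² + 0.0981² × 61.6²) = 6.506; v² = 0.00962361.
t = (6.506 − 2.41)/0.00962361 = 426 days (vs. the pure-advection estimate x/v = 628 d).

426 days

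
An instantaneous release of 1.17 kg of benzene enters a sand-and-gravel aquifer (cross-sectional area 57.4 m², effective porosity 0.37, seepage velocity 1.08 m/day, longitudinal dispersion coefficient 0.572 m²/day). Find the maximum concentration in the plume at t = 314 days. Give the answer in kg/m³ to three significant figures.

0.00116 kg/m³

The peak of an instantaneous 1D plume sits at x = vt; there the Gaussian factor is 1 and C_max = M/(n_e·A·√(4πDt)), where n_e·A is the pore area the mass is dissolved in.
√(4πDt) = √(4π × 0.572 × 314) = 47.51 m, so C_max = 1.17/(0.37 × 57.4 × 47.51) = 0.00116 kg/m³.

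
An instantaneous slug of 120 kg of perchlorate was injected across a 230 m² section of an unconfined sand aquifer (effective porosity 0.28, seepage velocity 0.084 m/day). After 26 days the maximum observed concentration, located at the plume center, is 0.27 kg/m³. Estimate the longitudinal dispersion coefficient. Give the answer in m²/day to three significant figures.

At the plume center C_max = M/(n_e·A·√(4πDt)), so D = M²/(4πt·(n_e·A·C_max)²).
n_e·A·C_max = 0.28 × 230 × 0.27 = 17.39 kg/m.
D = 120²/(4π × 26 × 17.39²) = 0.146 m²/day.

0.146 m²/day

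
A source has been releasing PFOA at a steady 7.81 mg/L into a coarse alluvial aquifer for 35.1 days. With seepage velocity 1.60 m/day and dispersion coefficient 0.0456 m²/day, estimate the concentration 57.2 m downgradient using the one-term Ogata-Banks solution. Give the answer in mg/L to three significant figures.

For a continuous step input, C/C₀ ≈ ½·erfc((x−vt)/(2√(Dt))).
vt = 1.60 × 35.1 = 56.16 m and 2√(Dt) = 2√(0.0456 × 35.1) = 2.530 m.
Argument (x−vt)/(2√(Dt)) = (57.2 − 56.16)/2.530 = 0.4111; ½·erfc(0.4111) = 0.2805.
C = 7.81 × 0.2805 = 2.19 mg/L.

2.19 mg/L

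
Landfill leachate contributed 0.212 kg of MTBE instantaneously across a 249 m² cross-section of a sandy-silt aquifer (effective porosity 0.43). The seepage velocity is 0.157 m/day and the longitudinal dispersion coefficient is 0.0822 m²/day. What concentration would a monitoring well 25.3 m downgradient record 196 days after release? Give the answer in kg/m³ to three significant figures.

For an instantaneous plane source, C(x,t) = M/(n_e·A·√(4πDt)) · exp(−(x−vt)²/(4Dt)), with n_e·A the pore (flow) area.
Plume center vt = 0.157 × 196 = 30.772 m, so the well at 25.3 m is 5.472 m upgradient of the peak.
√(4πDt) = 14.23 m, giving peak height M/(n_e·A·√(4πDt)) = 0.212/(0.43 × 249 × 14.23) = 0.0001391 kg/m³.
(x−vt)²/(4Dt) = (-5.472)²/(4 × 0.0822 × 196) = 0.4646; exp(−0.4646) = 0.6284.
C = 0.0001391 × 0.6284 = 8.74e-05 kg/m³.

8.74e-05 kg/m³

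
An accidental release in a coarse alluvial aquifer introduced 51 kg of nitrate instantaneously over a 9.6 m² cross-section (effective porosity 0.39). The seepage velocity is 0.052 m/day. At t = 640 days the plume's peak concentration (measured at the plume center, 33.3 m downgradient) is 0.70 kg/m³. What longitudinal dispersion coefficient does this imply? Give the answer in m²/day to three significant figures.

0.0471 m²/day

At the plume center C_max = M/(n_e·A·√(4πDt)), so D = M²/(4πt·(n_e·A·C_max)²).
n_e·A·C_max = 0.39 × 9.6 × 0.70 = 2.621 kg/m.
D = 51²/(4π × 640 × 2.621²) = 0.0471 m²/day.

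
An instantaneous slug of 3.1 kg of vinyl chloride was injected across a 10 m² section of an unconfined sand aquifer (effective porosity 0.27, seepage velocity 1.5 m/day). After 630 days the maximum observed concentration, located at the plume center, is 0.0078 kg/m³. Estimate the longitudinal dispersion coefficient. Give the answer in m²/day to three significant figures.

2.74 m²/day

At the plume center C_max = M/(n_e·A·√(4πDt)), so D = M²/(4πt·(n_e·A·C_max)²).
n_e·A·C_max = 0.27 × 10 × 0.0078 = 0.02106 kg/m.
D = 3.1²/(4π × 630 × 0.02106²) = 2.74 m²/day.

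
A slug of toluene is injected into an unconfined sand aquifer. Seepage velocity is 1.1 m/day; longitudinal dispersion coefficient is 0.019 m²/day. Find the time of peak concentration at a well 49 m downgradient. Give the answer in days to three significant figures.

44.5 days

For the 1D instantaneous-source solution, setting ∂C/∂t = 0 at fixed x gives v²t² + 2Dt − x² = 0, so t = (√(D² + v²x²) − D)/v².
√(D² + v²x²) = √(0.019² + 1.1² × 49²) = 53.90; v² = 1.21.
t = (53.90 − 0.019)/1.21 = 44.5 days (vs. the pure-advection estimate x/v = 44.5 d).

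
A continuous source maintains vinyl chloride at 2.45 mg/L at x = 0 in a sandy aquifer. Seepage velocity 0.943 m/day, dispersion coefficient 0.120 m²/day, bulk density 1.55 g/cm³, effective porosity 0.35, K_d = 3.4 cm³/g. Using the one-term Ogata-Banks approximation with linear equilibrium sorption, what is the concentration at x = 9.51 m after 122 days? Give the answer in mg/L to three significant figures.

Retardation factor R = 1 + ρ_b·K_d/n = 1 + 1.55 × 3.4/0.35 = 16.06.
Sorption retards both mechanisms: v_R = v/R = 0.05872 m/day, D_R = D/R = 0.007472 m²/day.
v_R·t = 0.05872 × 122 = 7.16384 m; 2√(D_R t) = 1.910 m; argument = (9.51 − 7.16384)/1.910 = 1.228.
C = C₀ × ½·erfc(1.228) = 2.45 × 0.04122 = 0.101 mg/L.

0.101 mg/L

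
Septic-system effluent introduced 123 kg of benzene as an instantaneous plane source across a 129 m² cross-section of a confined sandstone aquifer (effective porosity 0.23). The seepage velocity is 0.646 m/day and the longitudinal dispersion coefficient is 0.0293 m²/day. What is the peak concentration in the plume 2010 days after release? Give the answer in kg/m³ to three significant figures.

0.152 kg/m³

The peak of an instantaneous 1D plume sits at x = vt; there the Gaussian factor is 1 and C_max = M/(n_e·A·√(4πDt)), where n_e·A is the pore area the mass is dissolved in.
√(4πDt) = √(4π × 0.0293 × 2010) = 27.20 m, so C_max = 123/(0.23 × 129 × 27.20) = 0.152 kg/m³.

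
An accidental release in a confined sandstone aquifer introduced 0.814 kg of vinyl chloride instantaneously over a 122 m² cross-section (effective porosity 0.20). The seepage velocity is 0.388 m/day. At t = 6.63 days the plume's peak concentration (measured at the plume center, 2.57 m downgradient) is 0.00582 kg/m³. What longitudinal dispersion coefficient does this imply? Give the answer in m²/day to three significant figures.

0.394 m²/day

At the plume center C_max = M/(n_e·A·√(4πDt)), so D = M²/(4πt·(n_e·A·C_max)²).
n_e·A·C_max = 0.20 × 122 × 0.00582 = 0.1420 kg/m.
D = 0.814²/(4π × 6.63 × 0.1420²) = 0.394 m²/day.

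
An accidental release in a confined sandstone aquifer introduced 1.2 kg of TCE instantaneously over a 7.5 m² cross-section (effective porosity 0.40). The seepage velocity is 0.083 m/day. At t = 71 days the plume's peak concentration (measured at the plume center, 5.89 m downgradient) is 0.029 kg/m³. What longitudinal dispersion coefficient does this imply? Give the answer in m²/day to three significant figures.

0.213 m²/day

At the plume center C_max = M/(n_e·A·√(4πDt)), so D = M²/(4πt·(n_e·A·C_max)²).
n_e·A·C_max = 0.40 × 7.5 × 0.029 = 0.08700 kg/m.
D = 1.2²/(4π × 71 × 0.08700²) = 0.213 m²/day.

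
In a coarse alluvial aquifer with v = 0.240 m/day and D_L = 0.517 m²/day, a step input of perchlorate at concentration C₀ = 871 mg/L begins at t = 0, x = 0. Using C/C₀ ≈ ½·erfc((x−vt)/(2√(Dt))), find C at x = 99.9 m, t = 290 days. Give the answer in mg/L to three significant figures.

34.9 mg/L

For a continuous step input, C/C₀ ≈ ½·erfc((x−vt)/(2√(Dt))).
vt = 0.240 × 290 = 69.6 m and 2√(Dt) = 2√(0.517 × 290) = 24.49 m.
Argument (x−vt)/(2√(Dt)) = (99.9 − 69.6)/24.49 = 1.237; ½·erfc(1.237) = 0.04011.
C = 871 × 0.04011 = 34.9 mg/L.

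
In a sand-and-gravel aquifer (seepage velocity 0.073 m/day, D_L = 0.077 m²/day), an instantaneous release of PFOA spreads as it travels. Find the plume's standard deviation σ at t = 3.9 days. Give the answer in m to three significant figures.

0.775 m

Dispersive spreading gives a Gaussian with σ² = 2Dt; advection only shifts the center.
σ = √(2 × 0.077 × 3.9) = 0.775 m.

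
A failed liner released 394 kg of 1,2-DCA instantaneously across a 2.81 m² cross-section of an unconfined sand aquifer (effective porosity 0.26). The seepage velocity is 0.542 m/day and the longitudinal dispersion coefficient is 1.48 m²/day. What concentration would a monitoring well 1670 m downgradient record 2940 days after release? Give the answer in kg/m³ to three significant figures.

1.65 kg/m³

For an instantaneous plane source, C(x,t) = M/(n_e·A·√(4πDt)) · exp(−(x−vt)²/(4Dt)), with n_e·A the pore (flow) area.
Plume center vt = 0.542 × 2940 = 1593.48 m, so the well at 1670 m is 76.52 m downgradient of the peak.
√(4πDt) = 233.8 m, giving peak height M/(n_e·A·√(4πDt)) = 394/(0.26 × 2.81 × 233.8) = 2.307 kg/m³.
(x−vt)²/(4Dt) = (76.52)²/(4 × 1.48 × 2940) = 0.3364; exp(−0.3364) = 0.7143.
C = 2.307 × 0.7143 = 1.65 kg/m³.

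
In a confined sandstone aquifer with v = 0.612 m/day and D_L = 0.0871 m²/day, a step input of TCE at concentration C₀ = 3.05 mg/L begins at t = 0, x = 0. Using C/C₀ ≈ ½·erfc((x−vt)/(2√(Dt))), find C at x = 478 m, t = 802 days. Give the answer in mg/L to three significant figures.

2.63 mg/L

For a continuous step input, C/C₀ ≈ ½·erfc((x−vt)/(2√(Dt))).
vt = 0.612 × 802 = 490.824 m and 2√(Dt) = 2√(0.0871 × 802) = 16.72 m.
Argument (x−vt)/(2√(Dt)) = (478 − 490.824)/16.72 = -0.7670; ½·erfc(-0.7670) = 0.8610.
C = 3.05 × 0.8610 = 2.63 mg/L.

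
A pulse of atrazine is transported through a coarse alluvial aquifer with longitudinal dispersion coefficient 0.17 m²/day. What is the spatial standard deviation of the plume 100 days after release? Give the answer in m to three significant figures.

5.83 m

Dispersive spreading gives a Gaussian with σ² = 2Dt; advection only shifts the center.
σ = √(2 × 0.17 × 100) = 5.83 m.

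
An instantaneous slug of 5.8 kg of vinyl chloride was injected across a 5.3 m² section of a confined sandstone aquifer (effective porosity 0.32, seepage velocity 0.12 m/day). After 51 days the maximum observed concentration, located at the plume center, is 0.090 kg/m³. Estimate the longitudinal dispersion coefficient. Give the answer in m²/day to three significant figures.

At the plume center C_max = M/(n_e·A·√(4πDt)), so D = M²/(4πt·(n_e·A·C_max)²).
n_e·A·C_max = 0.32 × 5.3 × 0.090 = 0.1526 kg/m.
D = 5.8²/(4π × 51 × 0.1526²) = 2.25 m²/day.

2.25 m²/day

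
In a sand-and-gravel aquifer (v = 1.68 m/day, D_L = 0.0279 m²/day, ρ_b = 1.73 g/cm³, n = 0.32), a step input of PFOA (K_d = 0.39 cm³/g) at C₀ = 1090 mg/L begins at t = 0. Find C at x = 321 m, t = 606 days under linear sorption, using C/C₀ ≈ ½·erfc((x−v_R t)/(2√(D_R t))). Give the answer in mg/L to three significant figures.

Retardation factor R = 1 + ρ_b·K_d/n = 1 + 1.73 × 0.39/0.32 = 3.108.
Sorption retards both mechanisms: v_R = v/R = 0.5405 m/day, D_R = D/R = 0.008977 m²/day.
v_R·t = 0.5405 × 606 = 327.543 m; 2√(D_R t) = 4.665 m; argument = (321 − 327.543)/4.665 = -1.403.
C = C₀ × ½·erfc(-1.403) = 1090 × 0.9764 = 1060 mg/L.

1060 mg/L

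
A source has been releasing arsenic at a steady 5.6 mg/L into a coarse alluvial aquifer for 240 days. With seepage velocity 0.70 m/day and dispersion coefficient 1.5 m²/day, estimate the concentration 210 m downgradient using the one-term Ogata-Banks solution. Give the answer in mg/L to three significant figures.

For a continuous step input, C/C₀ ≈ ½·erfc((x−vt)/(2√(Dt))).
vt = 0.70 × 240 = 168 m and 2√(Dt) = 2√(1.5 × 240) = 37.95 m.
Argument (x−vt)/(2√(Dt)) = (210 − 168)/37.95 = 1.107; ½·erfc(1.107) = 0.05873.
C = 5.6 × 0.05873 = 0.329 mg/L.

0.329 mg/L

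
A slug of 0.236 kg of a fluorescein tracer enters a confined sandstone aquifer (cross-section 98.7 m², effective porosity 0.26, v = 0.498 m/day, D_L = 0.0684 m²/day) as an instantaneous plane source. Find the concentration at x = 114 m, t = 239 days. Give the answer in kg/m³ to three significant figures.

For an instantaneous plane source, C(x,t) = M/(n_e·A·√(4πDt)) · exp(−(x−vt)²/(4Dt)), with n_e·A the pore (flow) area.
Plume center vt = 0.498 × 239 = 119.022 m, so the well at 114 m is 5.022 m upgradient of the peak.
√(4πDt) = 14.33 m, giving peak height M/(n_e·A·√(4πDt)) = 0.236/(0.26 × 98.7 × 14.33) = 0.0006418 kg/m³.
(x−vt)²/(4Dt) = (-5.022)²/(4 × 0.0684 × 239) = 0.3857; exp(−0.3857) = 0.6800.
C = 0.0006418 × 0.6800 = 0.000436 kg/m³.

0.000436 kg/m³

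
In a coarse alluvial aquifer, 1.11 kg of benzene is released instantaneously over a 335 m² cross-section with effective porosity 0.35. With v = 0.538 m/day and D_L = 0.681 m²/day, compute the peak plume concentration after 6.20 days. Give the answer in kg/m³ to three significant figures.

The peak of an instantaneous 1D plume sits at x = vt; there the Gaussian factor is 1 and C_max = M/(n_e·A·√(4πDt)), where n_e·A is the pore area the mass is dissolved in.
√(4πDt) = √(4π × 0.681 × 6.20) = 7.284 m, so C_max = 1.11/(0.35 × 335 × 7.284) = 0.00130 kg/m³.

0.00130 kg/m³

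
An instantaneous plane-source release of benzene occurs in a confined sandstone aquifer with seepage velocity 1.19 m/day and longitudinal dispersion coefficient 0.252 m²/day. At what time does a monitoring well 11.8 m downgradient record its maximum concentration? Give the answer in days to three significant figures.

For the 1D instantaneous-source solution, setting ∂C/∂t = 0 at fixed x gives v²t² + 2Dt − x² = 0, so t = (√(D² + v²x²) − D)/v².
√(D² + v²x²) = √(0.252² + 1.19² × 11.8²) = 14.04; v² = 1.4161.
t = (14.04 − 0.252)/1.4161 = 9.74 days (vs. the pure-advection estimate x/v = 9.92 d).

9.74 days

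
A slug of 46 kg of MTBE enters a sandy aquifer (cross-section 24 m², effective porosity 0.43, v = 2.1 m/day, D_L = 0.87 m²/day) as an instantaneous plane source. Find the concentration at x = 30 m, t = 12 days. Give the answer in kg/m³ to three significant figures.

For an instantaneous plane source, C(x,t) = M/(n_e·A·√(4πDt)) · exp(−(x−vt)²/(4Dt)), with n_e·A the pore (flow) area.
Plume center vt = 2.1 × 12 = 25.2 m, so the well at 30 m is 4.8 m downgradient of the peak.
√(4πDt) = 11.45 m, giving peak height M/(n_e·A·√(4πDt)) = 46/(0.43 × 24 × 11.45) = 0.3893 kg/m³.
(x−vt)²/(4Dt) = (4.8)²/(4 × 0.87 × 12) = 0.5517; exp(−0.5517) = 0.5760.
C = 0.3893 × 0.5760 = 0.224 kg/m³.

0.224 kg/m³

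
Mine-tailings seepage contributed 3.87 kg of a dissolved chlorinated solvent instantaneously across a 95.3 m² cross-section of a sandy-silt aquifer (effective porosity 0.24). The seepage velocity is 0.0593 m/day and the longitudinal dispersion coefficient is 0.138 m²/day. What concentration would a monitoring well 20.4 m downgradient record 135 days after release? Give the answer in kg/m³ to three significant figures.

0.00141 kg/m³

For an instantaneous plane source, C(x,t) = M/(n_e·A·√(4πDt)) · exp(−(x−vt)²/(4Dt)), with n_e·A the pore (flow) area.
Plume center vt = 0.0593 × 135 = 8.0055 m, so the well at 20.4 m is 12.3945 m downgradient of the peak.
√(4πDt) = 15.30 m, giving peak height M/(n_e·A·√(4πDt)) = 3.87/(0.24 × 95.3 × 15.30) = 0.01106 kg/m³.
(x−vt)²/(4Dt) = (12.3945)²/(4 × 0.138 × 135) = 2.062; exp(−2.062) = 0.1272.
C = 0.01106 × 0.1272 = 0.00141 kg/m³.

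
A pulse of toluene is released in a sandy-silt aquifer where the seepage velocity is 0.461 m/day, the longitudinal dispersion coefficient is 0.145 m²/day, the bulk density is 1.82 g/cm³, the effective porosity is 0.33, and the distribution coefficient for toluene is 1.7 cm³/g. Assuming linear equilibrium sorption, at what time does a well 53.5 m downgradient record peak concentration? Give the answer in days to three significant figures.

1200 days

Retardation factor R = 1 + ρ_b·K_d/n = 1 + 1.82 × 1.7/0.33 = 10.38.
Sorption retards both mechanisms: v_R = v/R = 0.04441 m/day, D_R = D/R = 0.01397 m²/day.
Peak time from v_R²t² + 2D_R t − x² = 0: t = (√(D_R² + v_R²x²) − D_R)/v_R².
√(D_R² + v_R²x²) = √(0.01397² + 0.04441² × 53.5²) = 2.376; v_R² = 0.001972.
t = (2.376 − 0.01397)/0.001972 = 1200 days.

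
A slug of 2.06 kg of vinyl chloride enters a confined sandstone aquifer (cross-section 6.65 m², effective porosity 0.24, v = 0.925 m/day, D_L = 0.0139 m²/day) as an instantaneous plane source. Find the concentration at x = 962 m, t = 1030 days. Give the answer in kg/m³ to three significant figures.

For an instantaneous plane source, C(x,t) = M/(n_e·A·√(4πDt)) · exp(−(x−vt)²/(4Dt)), with n_e·A the pore (flow) area.
Plume center vt = 0.925 × 1030 = 952.75 m, so the well at 962 m is 9.25 m downgradient of the peak.
√(4πDt) = 13.41 m, giving peak height M/(n_e·A·√(4πDt)) = 2.06/(0.24 × 6.65 × 13.41) = 0.09625 kg/m³.
(x−vt)²/(4Dt) = (9.25)²/(4 × 0.0139 × 1030) = 1.494; exp(−1.494) = 0.2245.
C = 0.09625 × 0.2245 = 0.0216 kg/m³.

0.0216 kg/m³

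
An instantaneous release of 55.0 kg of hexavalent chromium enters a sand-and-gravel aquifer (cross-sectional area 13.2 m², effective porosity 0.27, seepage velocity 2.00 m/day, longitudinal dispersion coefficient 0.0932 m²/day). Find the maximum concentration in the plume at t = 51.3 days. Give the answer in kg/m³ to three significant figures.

The peak of an instantaneous 1D plume sits at x = vt; there the Gaussian factor is 1 and C_max = M/(n_e·A·√(4πDt)), where n_e·A is the pore area the mass is dissolved in.
√(4πDt) = √(4π × 0.0932 × 51.3) = 7.751 m, so C_max = 55.0/(0.27 × 13.2 × 7.751) = 1.99 kg/m³.

1.99 kg/m³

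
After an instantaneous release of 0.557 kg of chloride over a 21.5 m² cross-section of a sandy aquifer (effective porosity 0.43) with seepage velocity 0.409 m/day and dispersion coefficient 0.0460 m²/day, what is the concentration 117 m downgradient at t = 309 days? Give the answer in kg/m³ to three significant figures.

0.000959 kg/m³

For an instantaneous plane source, C(x,t) = M/(n_e·A·√(4πDt)) · exp(−(x−vt)²/(4Dt)), with n_e·A the pore (flow) area.
Plume center vt = 0.409 × 309 = 126.381 m, so the well at 117 m is 9.381 m upgradient of the peak.
√(4πDt) = 13.36 m, giving peak height M/(n_e·A·√(4πDt)) = 0.557/(0.43 × 21.5 × 13.36) = 0.004510 kg/m³.
(x−vt)²/(4Dt) = (-9.381)²/(4 × 0.0460 × 309) = 1.548; exp(−1.548) = 0.2127.
C = 0.004510 × 0.2127 = 0.000959 kg/m³.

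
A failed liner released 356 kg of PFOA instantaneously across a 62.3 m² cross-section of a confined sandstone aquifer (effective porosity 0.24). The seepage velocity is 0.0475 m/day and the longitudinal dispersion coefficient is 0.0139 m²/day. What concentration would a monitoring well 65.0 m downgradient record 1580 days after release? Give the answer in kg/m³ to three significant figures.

0.454 kg/m³

For an instantaneous plane source, C(x,t) = M/(n_e·A·√(4πDt)) · exp(−(x−vt)²/(4Dt)), with n_e·A the pore (flow) area.
Plume center vt = 0.0475 × 1580 = 75.05 m, so the well at 65.0 m is 10.05 m upgradient of the peak.
√(4πDt) = 16.61 m, giving peak height M/(n_e·A·√(4πDt)) = 356/(0.24 × 62.3 × 16.61) = 1.433 kg/m³.
(x−vt)²/(4Dt) = (-10.05)²/(4 × 0.0139 × 1580) = 1.150; exp(−1.150) = 0.3166.
C = 1.433 × 0.3166 = 0.454 kg/m³.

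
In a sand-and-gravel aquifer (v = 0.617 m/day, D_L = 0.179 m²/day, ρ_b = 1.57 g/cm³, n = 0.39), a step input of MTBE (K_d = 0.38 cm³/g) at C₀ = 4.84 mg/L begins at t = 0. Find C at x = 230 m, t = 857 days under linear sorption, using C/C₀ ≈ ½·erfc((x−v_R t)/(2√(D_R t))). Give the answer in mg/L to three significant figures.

Retardation factor R = 1 + ρ_b·K_d/n = 1 + 1.57 × 0.38/0.39 = 2.530.
Sorption retards both mechanisms: v_R = v/R = 0.2439 m/day, D_R = D/R = 0.07075 m²/day.
v_R·t = 0.2439 × 857 = 209.0223 m; 2√(D_R t) = 15.57 m; argument = (230 − 209.0223)/15.57 = 1.347.
C = C₀ × ½·erfc(1.347) = 4.84 × 0.02839 = 0.137 mg/L.

0.137 mg/L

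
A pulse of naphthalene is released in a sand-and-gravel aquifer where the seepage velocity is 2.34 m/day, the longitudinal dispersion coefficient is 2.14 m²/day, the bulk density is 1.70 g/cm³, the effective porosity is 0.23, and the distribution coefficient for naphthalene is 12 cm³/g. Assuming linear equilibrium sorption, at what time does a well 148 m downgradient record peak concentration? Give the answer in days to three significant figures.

Retardation factor R = 1 + ρ_b·K_d/n = 1 + 1.70 × 12/0.23 = 89.70.
Sorption retards both mechanisms: v_R = v/R = 0.02609 m/day, D_R = D/R = 0.02386 m²/day.
Peak time from v_R²t² + 2D_R t − x² = 0: t = (√(D_R² + v_R²x²) − D_R)/v_R².
√(D_R² + v_R²x²) = √(0.02386² + 0.02609² × 148²) = 3.861; v_R² = 0.0006807.
t = (3.861 − 0.02386)/0.0006807 = 5640 days.

5640 days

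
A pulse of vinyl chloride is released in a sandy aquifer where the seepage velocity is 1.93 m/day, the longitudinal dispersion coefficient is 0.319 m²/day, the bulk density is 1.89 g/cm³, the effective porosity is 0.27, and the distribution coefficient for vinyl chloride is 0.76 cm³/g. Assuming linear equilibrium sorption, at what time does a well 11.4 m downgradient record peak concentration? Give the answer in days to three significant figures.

Retardation factor R = 1 + ρ_b·K_d/n = 1 + 1.89 × 0.76/0.27 = 6.320.
Sorption retards both mechanisms: v_R = v/R = 0.3054 m/day, D_R = D/R = 0.05047 m²/day.
Peak time from v_R²t² + 2D_R t − x² = 0: t = (√(D_R² + v_R²x²) − D_R)/v_R².
√(D_R² + v_R²x²) = √(0.05047² + 0.3054² × 11.4²) = 3.482; v_R² = 0.09327.
t = (3.482 − 0.05047)/0.09327 = 36.8 days.

36.8 days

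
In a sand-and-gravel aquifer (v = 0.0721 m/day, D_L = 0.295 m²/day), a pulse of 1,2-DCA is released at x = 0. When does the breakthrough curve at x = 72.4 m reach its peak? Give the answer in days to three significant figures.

For the 1D instantaneous-source solution, setting ∂C/∂t = 0 at fixed x gives v²t² + 2Dt − x² = 0, so t = (√(D² + v²x²) − D)/v².
√(D² + v²x²) = √(0.295² + 0.0721² × 72.4²) = 5.228; v² = 0.00519841.
t = (5.228 − 0.295)/0.00519841 = 949 days (vs. the pure-advection estimate x/v = 1000 d).

949 days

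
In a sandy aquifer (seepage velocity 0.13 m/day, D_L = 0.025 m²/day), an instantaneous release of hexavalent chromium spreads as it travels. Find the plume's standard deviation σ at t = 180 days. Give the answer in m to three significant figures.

3.00 m

Dispersive spreading gives a Gaussian with σ² = 2Dt; advection only shifts the center.
σ = √(2 × 0.025 × 180) = 3.00 m.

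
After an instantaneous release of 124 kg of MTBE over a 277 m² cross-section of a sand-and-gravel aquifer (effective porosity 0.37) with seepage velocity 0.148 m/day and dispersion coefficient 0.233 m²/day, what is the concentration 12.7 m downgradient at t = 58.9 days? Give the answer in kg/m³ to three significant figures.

0.0690 kg/m³

For an instantaneous plane source, C(x,t) = M/(n_e·A·√(4πDt)) · exp(−(x−vt)²/(4Dt)), with n_e·A the pore (flow) area.
Plume center vt = 0.148 × 58.9 = 8.7172 m, so the well at 12.7 m is 3.9828 m downgradient of the peak.
√(4πDt) = 13.13 m, giving peak height M/(n_e·A·√(4πDt)) = 124/(0.37 × 277 × 13.13) = 0.09215 kg/m³.
(x−vt)²/(4Dt) = (3.9828)²/(4 × 0.233 × 58.9) = 0.2890; exp(−0.2890) = 0.7490.
C = 0.09215 × 0.7490 = 0.0690 kg/m³.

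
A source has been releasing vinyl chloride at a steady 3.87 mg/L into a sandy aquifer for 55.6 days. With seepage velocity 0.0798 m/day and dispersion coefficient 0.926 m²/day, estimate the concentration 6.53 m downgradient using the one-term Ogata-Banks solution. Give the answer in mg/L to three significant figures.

For a continuous step input, C/C₀ ≈ ½·erfc((x−vt)/(2√(Dt))).
vt = 0.0798 × 55.6 = 4.43688 m and 2√(Dt) = 2√(0.926 × 55.6) = 14.35 m.
Argument (x−vt)/(2√(Dt)) = (6.53 − 4.43688)/14.35 = 0.1459; ½·erfc(0.1459) = 0.4183.
C = 3.87 × 0.4183 = 1.62 mg/L.

1.62 mg/L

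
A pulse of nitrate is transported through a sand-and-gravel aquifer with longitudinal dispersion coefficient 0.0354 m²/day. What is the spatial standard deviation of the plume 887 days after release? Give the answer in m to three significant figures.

Dispersive spreading gives a Gaussian with σ² = 2Dt; advection only shifts the center.
σ = √(2 × 0.0354 × 887) = 7.92 m.

7.92 m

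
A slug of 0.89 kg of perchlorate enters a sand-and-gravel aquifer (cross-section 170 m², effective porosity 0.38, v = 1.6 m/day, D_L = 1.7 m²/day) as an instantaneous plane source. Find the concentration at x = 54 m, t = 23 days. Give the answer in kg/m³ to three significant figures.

9.37e-05 kg/m³

For an instantaneous plane source, C(x,t) = M/(n_e·A·√(4πDt)) · exp(−(x−vt)²/(4Dt)), with n_e·A the pore (flow) area.
Plume center vt = 1.6 × 23 = 36.8 m, so the well at 54 m is 17.2 m downgradient of the peak.
√(4πDt) = 22.17 m, giving peak height M/(n_e·A·√(4πDt)) = 0.89/(0.38 × 170 × 22.17) = 0.0006214 kg/m³.
(x−vt)²/(4Dt) = (17.2)²/(4 × 1.7 × 23) = 1.892; exp(−1.892) = 0.1508.
C = 0.0006214 × 0.1508 = 9.37e-05 kg/m³.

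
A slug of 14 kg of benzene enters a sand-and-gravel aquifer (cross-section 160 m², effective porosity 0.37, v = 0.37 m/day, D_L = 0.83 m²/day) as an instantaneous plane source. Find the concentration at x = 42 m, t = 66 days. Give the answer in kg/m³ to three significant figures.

0.00220 kg/m³

For an instantaneous plane source, C(x,t) = M/(n_e·A·√(4πDt)) · exp(−(x−vt)²/(4Dt)), with n_e·A the pore (flow) area.
Plume center vt = 0.37 × 66 = 24.42 m, so the well at 42 m is 17.58 m downgradient of the peak.
√(4πDt) = 26.24 m, giving peak height M/(n_e·A·√(4πDt)) = 14/(0.37 × 160 × 26.24) = 0.009012 kg/m³.
(x−vt)²/(4Dt) = (17.58)²/(4 × 0.83 × 66) = 1.410; exp(−1.410) = 0.2441.
C = 0.009012 × 0.2441 = 0.00220 kg/m³.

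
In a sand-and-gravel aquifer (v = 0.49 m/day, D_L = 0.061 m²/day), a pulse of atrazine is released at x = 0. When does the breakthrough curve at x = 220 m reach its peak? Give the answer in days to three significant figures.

For the 1D instantaneous-source solution, setting ∂C/∂t = 0 at fixed x gives v²t² + 2Dt − x² = 0, so t = (√(D² + v²x²) − D)/v².
√(D² + v²x²) = √(0.061² + 0.49² × 220²) = 107.8; v² = 0.2401.
t = (107.8 − 0.061)/0.2401 = 449 days (vs. the pure-advection estimate x/v = 449 d).

449 days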